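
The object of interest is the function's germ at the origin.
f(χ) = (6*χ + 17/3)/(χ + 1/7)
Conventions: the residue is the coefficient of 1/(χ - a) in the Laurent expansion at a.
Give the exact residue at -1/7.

The residue is 101/21.

At the order-1 pole -1/7 set g(χ) = (χ - (-1/7))*f(χ) = 6*χ + 17/3.
Simple pole: residue = g(a) at a = -1/7, which is 101/21.


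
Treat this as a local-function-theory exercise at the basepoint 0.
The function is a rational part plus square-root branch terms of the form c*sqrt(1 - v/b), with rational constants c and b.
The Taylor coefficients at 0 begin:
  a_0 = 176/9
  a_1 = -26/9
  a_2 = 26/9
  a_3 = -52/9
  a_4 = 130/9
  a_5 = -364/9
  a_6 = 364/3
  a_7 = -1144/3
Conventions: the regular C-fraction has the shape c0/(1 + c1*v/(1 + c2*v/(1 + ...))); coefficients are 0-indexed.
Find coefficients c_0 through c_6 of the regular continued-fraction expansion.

The regular C-fraction coefficients are [176/9, 13/88, 75/88, 88/75, 62/75, 75/62, 49/62].

Taylor coefficients (read off): a_0 = 176/9, a_1 = -26/9, a_2 = 26/9, a_3 = -52/9, a_4 = 130/9, a_5 = -364/9, a_6 = 364/3.
c0 = a_0 = 176/9. Peel one level at a time: if S = 1 + c*v/S' with S'(0) = 1, then c is the v-coefficient of S and S' = c*v/(S - 1).
S_1 = c0/f = 1 + (13/88)*v + (-975/7744)*v^2 + ...; c1 = 13/88.
S_2 = c1*v/(S_1 - 1) = 1 + (75/88)*v + (-1)*v^2 + ...; c2 = 75/88.
S_3 = c2*v/(S_2 - 1) = 1 + (88/75)*v + (-5456/5625)*v^2 + ...; c3 = 88/75.
S_4 = c3*v/(S_3 - 1) = 1 + (62/75)*v + (-1)*v^2 + ...; c4 = 62/75.
S_5 = c4*v/(S_4 - 1) = 1 + (75/62)*v + (-3675/3844)*v^2 + ...; c5 = 75/62.
S_6 = c5*v/(S_5 - 1) = 1 + (49/62)*v + ...; c6 = 49/62.


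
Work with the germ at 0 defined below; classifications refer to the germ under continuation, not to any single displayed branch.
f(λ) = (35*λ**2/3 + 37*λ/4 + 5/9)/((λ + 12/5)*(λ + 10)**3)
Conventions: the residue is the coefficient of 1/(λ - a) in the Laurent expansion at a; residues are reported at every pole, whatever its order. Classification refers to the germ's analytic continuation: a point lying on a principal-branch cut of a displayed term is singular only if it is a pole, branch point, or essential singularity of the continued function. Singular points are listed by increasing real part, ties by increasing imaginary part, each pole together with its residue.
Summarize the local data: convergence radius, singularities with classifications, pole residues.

Denominator factor (λ + 10)^3: pole of order 3 at -10, modulus 10.
Denominator factor (λ + 12/5): pole of order 1 at -12/5, modulus 12/5.
The radius of convergence is the smallest modulus among the singular points: 12/5.
At the order-3 pole -10 set g(λ) = (λ - (-10))^3*f(λ) = (35*λ**2/3 + 37*λ/4 + 5/9)/(λ + 12/5).
Order-3 pole: residue = g''(a)/2; g''(-10) = -25625/123462, so the residue is -25625/246924.
At the order-1 pole -12/5 set g(λ) = (λ - (-12/5))*f(λ) = (35*λ**2/3 + 37*λ/4 + 5/9)/(λ + 10)**3.
Simple pole: residue = g(a) at a = -12/5, which is 25625/246924.
List the singular points by increasing real part (a conjugate pair: the negative imaginary part first).

Radius of convergence at 0: 12/5.
At -10: a pole of order 3; residue -25625/246924.
At -12/5: a pole of order 1; residue 25625/246924.


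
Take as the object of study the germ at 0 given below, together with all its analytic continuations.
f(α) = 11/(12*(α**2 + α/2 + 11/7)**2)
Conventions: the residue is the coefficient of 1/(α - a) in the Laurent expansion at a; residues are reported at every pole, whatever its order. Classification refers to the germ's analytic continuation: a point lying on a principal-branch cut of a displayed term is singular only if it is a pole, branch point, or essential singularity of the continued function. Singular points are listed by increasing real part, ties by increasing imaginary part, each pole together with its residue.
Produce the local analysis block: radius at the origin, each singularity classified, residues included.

Denominator factor (α**2 + α/2 + 11/7)^2: discriminant -169/28, complex-conjugate roots (-1/4) + ((13/28)*sqrt(7))*i and (-1/4) - ((13/28)*sqrt(7))*i; poles of order 2, moduli (1/7)*sqrt(77) and (1/7)*sqrt(77).
The radius of convergence is the smallest modulus among the singular points: (1/7)*sqrt(77).
The factor α**2 + α/2 + 11/7 splits as (α - a)(α - a') with a = (-1/4) - ((13/28)*sqrt(7))*i, a' = (-1/4) + ((13/28)*sqrt(7))*i. At the order-2 pole a set g(α) = (α - a)^2*f(α) = [11/12] / (α - a')^2.
Order-2 pole: residue = g'(a); g'((-1/4) - ((13/28)*sqrt(7))*i) = ((308/6591)*sqrt(7))*i, so the residue is ((308/6591)*sqrt(7))*i.
The factor α**2 + α/2 + 11/7 splits as (α - a)(α - a') with a = (-1/4) + ((13/28)*sqrt(7))*i, a' = (-1/4) - ((13/28)*sqrt(7))*i. At the order-2 pole a set g(α) = (α - a)^2*f(α) = [11/12] / (α - a')^2.
Order-2 pole: residue = g'(a); g'((-1/4) + ((13/28)*sqrt(7))*i) = -((308/6591)*sqrt(7))*i, so the residue is -((308/6591)*sqrt(7))*i.
List the singular points by increasing real part (a conjugate pair: the negative imaginary part first).

Radius of convergence at 0: (1/7)*sqrt(77).
At (-1/4) - ((13/28)*sqrt(7))*i: a pole of order 2; residue ((308/6591)*sqrt(7))*i.
At (-1/4) + ((13/28)*sqrt(7))*i: a pole of order 2; residue -((308/6591)*sqrt(7))*i.


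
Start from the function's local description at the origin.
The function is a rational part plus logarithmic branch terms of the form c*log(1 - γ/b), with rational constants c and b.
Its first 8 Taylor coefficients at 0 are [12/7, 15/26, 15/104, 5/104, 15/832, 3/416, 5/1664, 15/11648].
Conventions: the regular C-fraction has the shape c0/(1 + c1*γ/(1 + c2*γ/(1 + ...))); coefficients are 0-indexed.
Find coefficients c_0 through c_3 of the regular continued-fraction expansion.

The regular C-fraction coefficients are [12/7, -35/104, 9/104, 13/54].

Taylor coefficients (read off): a_0 = 12/7, a_1 = 15/26, a_2 = 15/104, a_3 = 5/104.
c0 = a_0 = 12/7. Peel one level at a time: if S = 1 + c*γ/S' with S'(0) = 1, then c is the γ-coefficient of S and S' = c*γ/(S - 1).
S_1 = c0/f = 1 + (-35/104)*γ + (315/10816)*γ^2 + ...; c1 = -35/104.
S_2 = c1*γ/(S_1 - 1) = 1 + (9/104)*γ + (-1/48)*γ^2 + ...; c2 = 9/104.
S_3 = c2*γ/(S_2 - 1) = 1 + (13/54)*γ + ...; c3 = 13/54.


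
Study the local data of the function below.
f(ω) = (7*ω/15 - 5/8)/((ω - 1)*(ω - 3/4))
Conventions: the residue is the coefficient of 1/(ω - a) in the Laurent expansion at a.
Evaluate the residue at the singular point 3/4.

At the order-1 pole 3/4 set g(ω) = (ω - (3/4))*f(ω) = (7*ω/15 - 5/8)/(ω - 1).
Simple pole: residue = g(a) at a = 3/4, which is 11/10.

The residue is 11/10.


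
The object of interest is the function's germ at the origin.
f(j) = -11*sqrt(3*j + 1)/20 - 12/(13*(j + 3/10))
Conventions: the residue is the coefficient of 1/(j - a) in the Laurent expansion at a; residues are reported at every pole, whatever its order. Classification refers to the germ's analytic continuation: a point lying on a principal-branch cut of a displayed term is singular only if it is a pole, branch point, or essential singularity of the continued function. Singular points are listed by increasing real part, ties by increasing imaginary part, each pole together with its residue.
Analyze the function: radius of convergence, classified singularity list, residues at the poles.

Denominator factor (j + 3/10): pole of order 1 at -3/10, modulus 3/10.
Branch term (-11/20)*sqrt(1 - j/(-1/3)): its argument vanishes at j = -1/3, a square-root branch point, modulus 1/3.
The radius of convergence is the smallest modulus among the singular points: 3/10.
The branch term is analytic at -3/10 and contributes nothing to the residue; only the rational part matters.
At the order-1 pole -3/10 set g(j) = (j - (-3/10))*(rational part) = -12/13.
Simple pole: residue = g(a) at a = -3/10, which is -12/13.
List the singular points by increasing real part (a conjugate pair: the negative imaginary part first).

Radius of convergence at 0: 3/10.
At -1/3: an algebraic (square-root) branch point.
At -3/10: a pole of order 1; residue -12/13.


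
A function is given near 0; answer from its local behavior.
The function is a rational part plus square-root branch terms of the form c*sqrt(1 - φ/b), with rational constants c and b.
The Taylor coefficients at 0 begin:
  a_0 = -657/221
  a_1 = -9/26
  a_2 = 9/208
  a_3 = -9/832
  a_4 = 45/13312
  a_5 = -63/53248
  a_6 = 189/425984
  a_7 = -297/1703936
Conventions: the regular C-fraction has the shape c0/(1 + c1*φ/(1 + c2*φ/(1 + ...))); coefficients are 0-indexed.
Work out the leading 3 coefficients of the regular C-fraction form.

The regular C-fraction coefficients are [-657/221, -17/146, 141/584].

Taylor coefficients (read off): a_0 = -657/221, a_1 = -9/26, a_2 = 9/208.
c0 = a_0 = -657/221. Peel one level at a time: if S = 1 + c*φ/S' with S'(0) = 1, then c is the φ-coefficient of S and S' = c*φ/(S - 1).
S_1 = c0/f = 1 + (-17/146)*φ + (2397/85264)*φ^2 + ...; c1 = -17/146.
S_2 = c1*φ/(S_1 - 1) = 1 + (141/584)*φ + ...; c2 = 141/584.


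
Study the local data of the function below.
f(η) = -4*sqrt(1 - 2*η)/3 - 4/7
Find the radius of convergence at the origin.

Branch term (-4/3)*sqrt(1 - η/(1/2)): its argument vanishes at η = 1/2, a square-root branch point, modulus 1/2.
The radius of convergence is the smallest modulus among the singular points: 1/2.

The radius of convergence is 1/2.


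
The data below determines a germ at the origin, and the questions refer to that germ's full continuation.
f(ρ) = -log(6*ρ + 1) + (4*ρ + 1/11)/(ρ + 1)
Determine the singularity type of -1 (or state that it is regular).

The point is a pole of order 1.

The denominator factor ρ + 1 vanishes at -1 and appears to the power 1; the numerator there equals -43/11, nonzero, and no other factor vanishes.
The branch terms are analytic at this point.
Hence a pole whose order is the multiplicity, 1.


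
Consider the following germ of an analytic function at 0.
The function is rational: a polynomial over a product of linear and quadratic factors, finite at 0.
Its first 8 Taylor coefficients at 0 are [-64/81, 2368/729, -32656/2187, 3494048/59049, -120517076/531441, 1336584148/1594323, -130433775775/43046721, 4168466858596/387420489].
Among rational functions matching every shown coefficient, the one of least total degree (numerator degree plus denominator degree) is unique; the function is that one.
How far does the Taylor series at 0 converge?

No rational of total degree below 6 reproduces all 8 coefficients; solving the [0/6] Pade equations on them gives f(ξ) = -1/((ξ - 9/4)**2*(ξ**2 - 5*ξ/4 - 1/2)**2), whose expansion matches every shown term.
Denominator factor (ξ**2 - 5*ξ/4 - 1/2)^2: discriminant 57/16, real irrational roots 5/8 + (1/8)*sqrt(57) and 5/8 - (1/8)*sqrt(57); poles of order 2, moduli 5/8 + (1/8)*sqrt(57) and -5/8 + (1/8)*sqrt(57).
Denominator factor (ξ - 9/4)^2: pole of order 2 at 9/4, modulus 9/4.
The radius of convergence is the smallest modulus among the singular points: -5/8 + (1/8)*sqrt(57).

The radius of convergence is -5/8 + (1/8)*sqrt(57).


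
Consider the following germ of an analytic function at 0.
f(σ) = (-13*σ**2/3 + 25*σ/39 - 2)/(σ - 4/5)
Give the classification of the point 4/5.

The point is a pole of order 1.

The denominator factor σ - 4/5 vanishes at 4/5 and appears to the power 1; the numerator there equals -4154/975, nonzero, and no other factor vanishes.
Hence a pole whose order is the multiplicity, 1.


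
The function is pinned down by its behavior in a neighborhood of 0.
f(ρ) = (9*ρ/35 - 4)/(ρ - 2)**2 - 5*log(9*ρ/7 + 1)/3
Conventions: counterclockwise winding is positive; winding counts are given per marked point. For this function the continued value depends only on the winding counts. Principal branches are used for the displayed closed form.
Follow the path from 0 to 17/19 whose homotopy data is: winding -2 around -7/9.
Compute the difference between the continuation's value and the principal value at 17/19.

The rational part is single-valued and drops out of the difference; each branch term changes only by its own monodromy.
(-5/3)*log(1 - ρ/(-7/9)): each positive loop around -7/9 adds 2*pi*i to the log, so winding -2 contributes (-5/3)*(-2)*2*pi*i = (20/3)*pi*i.
Summing the contributions at ρ = 17/19 gives (20/3)*pi*i.

Continued minus principal equals (20/3)*pi*i.


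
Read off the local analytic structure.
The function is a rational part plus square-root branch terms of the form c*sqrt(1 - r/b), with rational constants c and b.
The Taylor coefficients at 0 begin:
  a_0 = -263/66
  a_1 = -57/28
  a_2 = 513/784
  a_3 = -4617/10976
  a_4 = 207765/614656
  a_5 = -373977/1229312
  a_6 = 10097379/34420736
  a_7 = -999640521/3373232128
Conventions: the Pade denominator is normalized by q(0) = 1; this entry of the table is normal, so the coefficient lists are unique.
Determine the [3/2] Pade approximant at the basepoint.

The Pade approximant has numerator coefficients [-263/66, -315/44, -55161/17248, -4617/21952]; denominator coefficients [1, 9/7, 243/784].

Taylor coefficients needed (read off): a_0 = -263/66, a_1 = -57/28, a_2 = 513/784, a_3 = -4617/10976, a_4 = 207765/614656, a_5 = -373977/1229312.
Write the denominator as Q(r) = 1 + q1*r + q2*r^2. Requiring Q*f - P = O(r^6) with deg P <= 3 kills the coefficients of r^4..r^5 in Q*f:
  r^4: a_4 + q1*a_3 + q2*a_2 = 0, i.e. 207765/614656 + (-4617/10976)*q1 + (513/784)*q2 = 0.
  r^5: a_5 + q1*a_4 + q2*a_3 = 0, i.e. -373977/1229312 + (207765/614656)*q1 + (-4617/10976)*q2 = 0.
Solving this linear system: q1 = 9/7, q2 = 243/784.
The numerator is Q*f truncated at degree 3: P0 = a_0 = -263/66; P1 = a_1 + q1*a_0 = -315/44; P2 = a_2 + q1*a_1 + q2*a_0 = -55161/17248; P3 = a_3 + q1*a_2 + q2*a_1 = -4617/21952.


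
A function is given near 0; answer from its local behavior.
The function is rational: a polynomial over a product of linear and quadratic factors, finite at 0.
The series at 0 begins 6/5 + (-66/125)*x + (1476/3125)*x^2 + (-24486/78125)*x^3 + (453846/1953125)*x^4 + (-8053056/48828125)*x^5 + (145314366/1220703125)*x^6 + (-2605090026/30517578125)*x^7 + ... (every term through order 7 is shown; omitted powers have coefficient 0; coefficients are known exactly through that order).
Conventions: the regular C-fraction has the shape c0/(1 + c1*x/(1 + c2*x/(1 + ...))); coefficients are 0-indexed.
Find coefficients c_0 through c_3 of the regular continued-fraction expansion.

Taylor coefficients (read off): a_0 = 6/5, a_1 = -66/125, a_2 = 1476/3125, a_3 = -24486/78125.
c0 = a_0 = 6/5. Peel one level at a time: if S = 1 + c*x/S' with S'(0) = 1, then c is the x-coefficient of S and S' = c*x/(S - 1).
S_1 = c0/f = 1 + (11/25)*x + (-1/5)*x^2 + ...; c1 = 11/25.
S_2 = c1*x/(S_1 - 1) = 1 + (5/11)*x + (25/121)*x^2 + ...; c2 = 5/11.
S_3 = c2*x/(S_2 - 1) = 1 + (-5/11)*x + ...; c3 = -5/11.

The regular C-fraction coefficients are [6/5, 11/25, 5/11, -5/11].


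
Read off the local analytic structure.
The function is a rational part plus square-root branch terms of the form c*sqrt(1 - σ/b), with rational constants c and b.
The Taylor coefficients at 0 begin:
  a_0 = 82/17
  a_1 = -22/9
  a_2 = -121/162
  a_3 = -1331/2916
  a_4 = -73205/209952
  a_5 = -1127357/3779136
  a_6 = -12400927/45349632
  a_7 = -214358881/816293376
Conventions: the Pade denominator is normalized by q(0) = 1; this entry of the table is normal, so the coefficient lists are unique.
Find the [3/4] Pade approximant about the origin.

The Pade approximant has numerator coefficients [82/17, -45309/4165, 52877/7140, -1662419/1156680]; denominator coefficients [1, -7711/4410, 25531/31752, -190333/2857680, -248897/102876480].

Taylor coefficients needed (read off): a_0 = 82/17, a_1 = -22/9, a_2 = -121/162, a_3 = -1331/2916, a_4 = -73205/209952, a_5 = -1127357/3779136, a_6 = -12400927/45349632, a_7 = -214358881/816293376.
Write the denominator as Q(σ) = 1 + q1*σ + q2*σ^2 + q3*σ^3 + q4*σ^4. Requiring Q*f - P = O(σ^8) with deg P <= 3 kills the coefficients of σ^4..σ^7 in Q*f:
  σ^4: a_4 + q1*a_3 + q2*a_2 + q3*a_1 + q4*a_0 = 0, i.e. -73205/209952 + (-1331/2916)*q1 + (-121/162)*q2 + (-22/9)*q3 + (82/17)*q4 = 0.
  σ^5: a_5 + q1*a_4 + q2*a_3 + q3*a_2 + q4*a_1 = 0, i.e. -1127357/3779136 + (-73205/209952)*q1 + (-1331/2916)*q2 + (-121/162)*q3 + (-22/9)*q4 = 0.
  σ^6: a_6 + q1*a_5 + q2*a_4 + q3*a_3 + q4*a_2 = 0, i.e. -12400927/45349632 + (-1127357/3779136)*q1 + (-73205/209952)*q2 + (-1331/2916)*q3 + (-121/162)*q4 = 0.
  σ^7: a_7 + q1*a_6 + q2*a_5 + q3*a_4 + q4*a_3 = 0, i.e. -214358881/816293376 + (-12400927/45349632)*q1 + (-1127357/3779136)*q2 + (-73205/209952)*q3 + (-1331/2916)*q4 = 0.
Solving this linear system: q1 = -7711/4410, q2 = 25531/31752, q3 = -190333/2857680, q4 = -248897/102876480.
The numerator is Q*f truncated at degree 3: P0 = a_0 = 82/17; P1 = a_1 + q1*a_0 = -45309/4165; P2 = a_2 + q1*a_1 + q2*a_0 = 52877/7140; P3 = a_3 + q1*a_2 + q2*a_1 + q3*a_0 = -1662419/1156680.


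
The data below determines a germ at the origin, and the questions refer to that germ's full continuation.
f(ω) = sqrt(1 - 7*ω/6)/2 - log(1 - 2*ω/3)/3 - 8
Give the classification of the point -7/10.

There is no denominator, hence no pole anywhere.
Branch term sqrt(1 - ω/(6/7)): argument at -7/10 is 109/60, nonzero, so -7/10 is not its branch point (a point on a principal cut is still regular for the continued germ).
Branch term log(1 - ω/(3/2)): argument at -7/10 is 22/15, nonzero, so -7/10 is not its branch point (a point on a principal cut is still regular for the continued germ).
So the germ continues analytically to -7/10.

The point is a regular point.


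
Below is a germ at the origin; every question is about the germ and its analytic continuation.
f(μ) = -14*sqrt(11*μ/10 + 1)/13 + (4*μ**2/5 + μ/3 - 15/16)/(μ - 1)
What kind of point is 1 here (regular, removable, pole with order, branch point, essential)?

The point is a pole of order 1.

The denominator factor μ - 1 vanishes at 1 and appears to the power 1; the numerator there equals 47/240, nonzero, and no other factor vanishes.
The branch terms are analytic at this point.
Hence a pole whose order is the multiplicity, 1.


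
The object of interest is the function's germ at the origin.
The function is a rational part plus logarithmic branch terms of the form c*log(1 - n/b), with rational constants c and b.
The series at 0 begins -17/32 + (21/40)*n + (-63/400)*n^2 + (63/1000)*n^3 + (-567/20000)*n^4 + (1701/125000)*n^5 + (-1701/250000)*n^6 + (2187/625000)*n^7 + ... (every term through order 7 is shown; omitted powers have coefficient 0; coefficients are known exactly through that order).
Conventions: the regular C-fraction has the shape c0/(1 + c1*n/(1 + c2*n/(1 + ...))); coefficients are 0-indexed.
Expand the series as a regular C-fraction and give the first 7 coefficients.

The regular C-fraction coefficients are [-17/32, 84/85, -117/170, -17/390, 67/195, 117/1675, 771/3350].

Taylor coefficients (read off): a_0 = -17/32, a_1 = 21/40, a_2 = -63/400, a_3 = 63/1000, a_4 = -567/20000, a_5 = 1701/125000, a_6 = -1701/250000.
c0 = a_0 = -17/32. Peel one level at a time: if S = 1 + c*n/S' with S'(0) = 1, then c is the n-coefficient of S and S' = c*n/(S - 1).
S_1 = c0/f = 1 + (84/85)*n + (4914/7225)*n^2 + ...; c1 = 84/85.
S_2 = c1*n/(S_1 - 1) = 1 + (-117/170)*n + (-3/100)*n^2 + ...; c2 = -117/170.
S_3 = c2*n/(S_2 - 1) = 1 + (-17/390)*n + (1139/76050)*n^2 + ...; c3 = -17/390.
S_4 = c3*n/(S_3 - 1) = 1 + (67/195)*n + (-3/125)*n^2 + ...; c4 = 67/195.
S_5 = c4*n/(S_4 - 1) = 1 + (117/1675)*n + (-90207/5611250)*n^2 + ...; c5 = 117/1675.
S_6 = c5*n/(S_5 - 1) = 1 + (771/3350)*n + ...; c6 = 771/3350.


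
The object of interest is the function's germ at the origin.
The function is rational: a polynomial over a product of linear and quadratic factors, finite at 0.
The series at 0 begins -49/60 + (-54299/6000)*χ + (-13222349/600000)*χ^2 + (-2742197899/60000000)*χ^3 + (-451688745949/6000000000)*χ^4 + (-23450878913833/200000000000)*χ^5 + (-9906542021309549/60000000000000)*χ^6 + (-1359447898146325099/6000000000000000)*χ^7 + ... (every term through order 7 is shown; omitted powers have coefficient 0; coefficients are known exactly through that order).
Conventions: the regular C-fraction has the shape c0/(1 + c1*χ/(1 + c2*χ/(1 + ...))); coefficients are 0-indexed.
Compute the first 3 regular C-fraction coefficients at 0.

The regular C-fraction coefficients are [-49/60, -7757/700, 469487/54299].

Taylor coefficients (read off): a_0 = -49/60, a_1 = -54299/6000, a_2 = -13222349/600000.
c0 = a_0 = -49/60. Peel one level at a time: if S = 1 + c*χ/S' with S'(0) = 1, then c is the χ-coefficient of S and S' = c*χ/(S - 1).
S_1 = c0/f = 1 + (-7757/700)*χ + (469487/4900)*χ^2 + ...; c1 = -7757/700.
S_2 = c1*χ/(S_1 - 1) = 1 + (469487/54299)*χ + ...; c2 = 469487/54299.


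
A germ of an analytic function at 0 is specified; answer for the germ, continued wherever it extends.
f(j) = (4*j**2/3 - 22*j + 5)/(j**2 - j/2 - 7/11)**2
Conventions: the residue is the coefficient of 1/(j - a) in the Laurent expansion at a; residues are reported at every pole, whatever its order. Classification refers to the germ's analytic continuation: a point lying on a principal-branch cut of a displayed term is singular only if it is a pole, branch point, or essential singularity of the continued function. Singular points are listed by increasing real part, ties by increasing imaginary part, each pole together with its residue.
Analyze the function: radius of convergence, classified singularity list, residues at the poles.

Denominator factor (j**2 - j/2 - 7/11)^2: discriminant 123/44, real irrational roots 1/4 + (1/44)*sqrt(1353) and 1/4 - (1/44)*sqrt(1353); poles of order 2, moduli 1/4 + (1/44)*sqrt(1353) and -1/4 + (1/44)*sqrt(1353).
The radius of convergence is the smallest modulus among the singular points: -1/4 + (1/44)*sqrt(1353).
The factor j**2 - j/2 - 7/11 splits as (j - a)(j - a') with a = 1/4 - (1/44)*sqrt(1353), a' = 1/4 + (1/44)*sqrt(1353). At the order-2 pole a set g(j) = (j - a)^2*f(j) = [4*j**2/3 - 22*j + 5] / (j - a')^2.
Order-2 pole: residue = g'(a); g'(1/4 - (1/44)*sqrt(1353)) = -(712/45387)*sqrt(1353), so the residue is -(712/45387)*sqrt(1353).
The factor j**2 - j/2 - 7/11 splits as (j - a)(j - a') with a = 1/4 + (1/44)*sqrt(1353), a' = 1/4 - (1/44)*sqrt(1353). At the order-2 pole a set g(j) = (j - a)^2*f(j) = [4*j**2/3 - 22*j + 5] / (j - a')^2.
Order-2 pole: residue = g'(a); g'(1/4 + (1/44)*sqrt(1353)) = (712/45387)*sqrt(1353), so the residue is (712/45387)*sqrt(1353).
List the singular points by increasing real part (a conjugate pair: the negative imaginary part first).

Radius of convergence at 0: -1/4 + (1/44)*sqrt(1353).
At 1/4 - (1/44)*sqrt(1353): a pole of order 2; residue -(712/45387)*sqrt(1353).
At 1/4 + (1/44)*sqrt(1353): a pole of order 2; residue (712/45387)*sqrt(1353).


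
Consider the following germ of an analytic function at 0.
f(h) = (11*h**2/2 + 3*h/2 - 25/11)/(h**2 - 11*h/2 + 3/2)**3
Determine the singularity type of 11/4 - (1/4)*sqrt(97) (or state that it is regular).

The point is a pole of order 3.

The denominator factor h**2 - 11*h/2 + 3/2 vanishes at 11/4 - (1/4)*sqrt(97) and appears to the power 3; the numerator there equals 13515/176 - (127/16)*sqrt(97), nonzero, and no other factor vanishes.
Hence a pole whose order is the multiplicity, 3.


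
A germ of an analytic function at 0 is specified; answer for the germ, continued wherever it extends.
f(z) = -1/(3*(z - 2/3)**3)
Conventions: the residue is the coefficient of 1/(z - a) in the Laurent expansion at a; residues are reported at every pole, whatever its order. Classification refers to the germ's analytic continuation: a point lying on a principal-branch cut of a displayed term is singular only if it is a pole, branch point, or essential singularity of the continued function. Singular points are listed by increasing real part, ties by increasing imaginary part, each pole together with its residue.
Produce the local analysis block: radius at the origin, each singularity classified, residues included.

Radius of convergence at 0: 2/3.
At 2/3: a pole of order 3; residue 0.

Denominator factor (z - 2/3)^3: pole of order 3 at 2/3, modulus 2/3.
The radius of convergence is the smallest modulus among the singular points: 2/3.
At the order-3 pole 2/3 set g(z) = (z - (2/3))^3*f(z) = -1/3.
Order-3 pole: residue = g''(a)/2; g''(2/3) = 0, so the residue is 0.


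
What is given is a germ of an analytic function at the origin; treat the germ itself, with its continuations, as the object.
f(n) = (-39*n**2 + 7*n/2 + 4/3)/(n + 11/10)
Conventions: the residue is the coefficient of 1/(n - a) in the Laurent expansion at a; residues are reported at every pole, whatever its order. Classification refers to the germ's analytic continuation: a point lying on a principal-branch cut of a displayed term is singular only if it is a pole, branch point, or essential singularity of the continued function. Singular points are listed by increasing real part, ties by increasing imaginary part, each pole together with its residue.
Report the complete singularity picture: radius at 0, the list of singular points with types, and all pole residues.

Radius of convergence at 0: 11/10.
At -11/10: a pole of order 1; residue -3728/75.

Denominator factor (n + 11/10): pole of order 1 at -11/10, modulus 11/10.
The radius of convergence is the smallest modulus among the singular points: 11/10.
At the order-1 pole -11/10 set g(n) = (n - (-11/10))*f(n) = -39*n**2 + 7*n/2 + 4/3.
Simple pole: residue = g(a) at a = -11/10, which is -3728/75.


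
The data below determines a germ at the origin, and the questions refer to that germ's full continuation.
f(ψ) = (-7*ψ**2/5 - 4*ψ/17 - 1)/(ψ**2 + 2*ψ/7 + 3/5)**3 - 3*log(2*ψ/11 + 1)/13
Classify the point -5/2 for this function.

The point is a regular point.

Denominator factors: ψ**2 + 2*ψ/7 + 3/5 = 859/140 at ψ = -5/2 — none vanishes.
Branch term log(1 - ψ/(-11/2)): argument at -5/2 is 6/11, nonzero, so -5/2 is not its branch point (a point on a principal cut is still regular for the continued germ).
So the germ continues analytically to -5/2.


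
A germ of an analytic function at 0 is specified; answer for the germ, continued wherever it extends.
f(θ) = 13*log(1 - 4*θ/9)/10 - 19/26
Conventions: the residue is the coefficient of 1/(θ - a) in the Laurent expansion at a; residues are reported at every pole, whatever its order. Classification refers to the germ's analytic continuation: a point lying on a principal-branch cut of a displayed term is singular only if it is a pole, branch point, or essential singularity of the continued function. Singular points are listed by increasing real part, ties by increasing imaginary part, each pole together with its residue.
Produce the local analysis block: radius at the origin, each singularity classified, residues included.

Radius of convergence at 0: 9/4.
At 9/4: a logarithmic branch point.

Branch term (13/10)*log(1 - θ/(9/4)): its argument vanishes at θ = 9/4, a logarithmic branch point, modulus 9/4.
The radius of convergence is the smallest modulus among the singular points: 9/4.


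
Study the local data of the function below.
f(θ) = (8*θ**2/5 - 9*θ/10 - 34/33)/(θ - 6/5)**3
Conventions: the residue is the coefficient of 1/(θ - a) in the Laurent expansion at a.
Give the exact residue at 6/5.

The residue is 8/5.

At the order-3 pole 6/5 set g(θ) = (θ - (6/5))^3*f(θ) = 8*θ**2/5 - 9*θ/10 - 34/33.
Order-3 pole: residue = g''(a)/2; g''(6/5) = 16/5, so the residue is 8/5.


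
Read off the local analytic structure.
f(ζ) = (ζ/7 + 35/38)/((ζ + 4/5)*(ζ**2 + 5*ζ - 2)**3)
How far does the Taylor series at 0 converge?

Denominator factor (ζ + 4/5): pole of order 1 at -4/5, modulus 4/5.
Denominator factor (ζ**2 + 5*ζ - 2)^3: discriminant 33, real irrational roots -5/2 + (1/2)*sqrt(33) and -5/2 - (1/2)*sqrt(33); poles of order 3, moduli -5/2 + (1/2)*sqrt(33) and 5/2 + (1/2)*sqrt(33).
The radius of convergence is the smallest modulus among the singular points: -5/2 + (1/2)*sqrt(33).

The radius of convergence is -5/2 + (1/2)*sqrt(33).


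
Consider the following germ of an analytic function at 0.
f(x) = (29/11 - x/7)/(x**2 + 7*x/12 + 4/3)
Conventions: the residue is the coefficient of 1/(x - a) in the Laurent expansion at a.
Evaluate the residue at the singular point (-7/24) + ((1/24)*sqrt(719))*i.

The factor x**2 + 7*x/12 + 4/3 splits as (x - a)(x - a') with a = (-7/24) + ((1/24)*sqrt(719))*i, a' = (-7/24) - ((1/24)*sqrt(719))*i. At the order-1 pole a set g(x) = (x - a)*f(x) = [29/11 - x/7] / (x - a').
Simple pole: residue = g(a) at a = (-7/24) + ((1/24)*sqrt(719))*i, which is (-1/14) - ((707/15818)*sqrt(719))*i.

The residue is (-1/14) - ((707/15818)*sqrt(719))*i.


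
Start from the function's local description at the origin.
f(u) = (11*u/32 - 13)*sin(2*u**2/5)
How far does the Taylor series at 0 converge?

The radius of convergence is infinite.

The factor sin(2*u**2/5) is entire and contributes no finite singular point.
The polynomial part has no poles.
No finite singular points: the Taylor series at 0 converges everywhere.


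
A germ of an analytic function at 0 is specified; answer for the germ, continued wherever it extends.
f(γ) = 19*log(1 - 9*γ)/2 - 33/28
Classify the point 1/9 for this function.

The point is a logarithmic branch point.

The term (19/2)*log(1 - γ/(1/9)) has argument 1 - 1/9/(1/9) = 0 at 1/9: a logarithmic (infinitely-sheeted) branch point; the remaining terms are analytic or single-valued there.


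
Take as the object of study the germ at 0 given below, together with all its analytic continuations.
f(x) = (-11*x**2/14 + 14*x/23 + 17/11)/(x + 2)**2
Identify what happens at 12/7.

The point is a regular point.

Denominator factors: x + 2 = 26/7 at x = 12/7 — none vanishes.
So the germ continues analytically to 12/7.


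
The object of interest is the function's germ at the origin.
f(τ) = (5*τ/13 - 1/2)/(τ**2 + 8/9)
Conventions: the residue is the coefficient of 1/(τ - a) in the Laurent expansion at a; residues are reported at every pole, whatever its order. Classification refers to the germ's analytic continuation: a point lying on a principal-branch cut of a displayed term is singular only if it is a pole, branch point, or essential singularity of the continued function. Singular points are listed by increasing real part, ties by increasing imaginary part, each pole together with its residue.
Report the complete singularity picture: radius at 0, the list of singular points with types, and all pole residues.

Radius of convergence at 0: (2/3)*sqrt(2).
At -((2/3)*sqrt(2))*i: a pole of order 1; residue (5/26) - ((3/16)*sqrt(2))*i.
At ((2/3)*sqrt(2))*i: a pole of order 1; residue (5/26) + ((3/16)*sqrt(2))*i.

Denominator factor (τ**2 + 8/9): discriminant -32/9, complex-conjugate roots ((2/3)*sqrt(2))*i and -((2/3)*sqrt(2))*i; poles of order 1, moduli (2/3)*sqrt(2) and (2/3)*sqrt(2).
The radius of convergence is the smallest modulus among the singular points: (2/3)*sqrt(2).
The factor τ**2 + 8/9 splits as (τ - a)(τ - a') with a = -((2/3)*sqrt(2))*i, a' = ((2/3)*sqrt(2))*i. At the order-1 pole a set g(τ) = (τ - a)*f(τ) = [5*τ/13 - 1/2] / (τ - a').
Simple pole: residue = g(a) at a = -((2/3)*sqrt(2))*i, which is (5/26) - ((3/16)*sqrt(2))*i.
The factor τ**2 + 8/9 splits as (τ - a)(τ - a') with a = ((2/3)*sqrt(2))*i, a' = -((2/3)*sqrt(2))*i. At the order-1 pole a set g(τ) = (τ - a)*f(τ) = [5*τ/13 - 1/2] / (τ - a').
Simple pole: residue = g(a) at a = ((2/3)*sqrt(2))*i, which is (5/26) + ((3/16)*sqrt(2))*i.
List the singular points by increasing real part (a conjugate pair: the negative imaginary part first).


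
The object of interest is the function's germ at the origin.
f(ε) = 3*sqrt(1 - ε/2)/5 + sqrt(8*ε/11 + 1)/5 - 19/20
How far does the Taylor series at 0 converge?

Branch term (3/5)*sqrt(1 - ε/(2)): its argument vanishes at ε = 2, a square-root branch point, modulus 2.
Branch term (1/5)*sqrt(1 - ε/(-11/8)): its argument vanishes at ε = -11/8, a square-root branch point, modulus 11/8.
The radius of convergence is the smallest modulus among the singular points: 11/8.

The radius of convergence is 11/8.


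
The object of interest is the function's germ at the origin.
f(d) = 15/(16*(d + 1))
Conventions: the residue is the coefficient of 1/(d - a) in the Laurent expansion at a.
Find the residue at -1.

The residue is 15/16.

At the order-1 pole -1 set g(d) = (d - (-1))*f(d) = 15/16.
Simple pole: residue = g(a) at a = -1, which is 15/16.


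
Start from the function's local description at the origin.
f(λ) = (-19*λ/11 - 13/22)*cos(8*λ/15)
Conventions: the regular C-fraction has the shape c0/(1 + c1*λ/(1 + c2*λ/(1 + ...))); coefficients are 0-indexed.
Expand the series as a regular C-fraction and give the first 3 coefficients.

The regular C-fraction coefficients are [-13/22, -38/13, 165154/55575].

Taylor coefficients (expand at 0): a_0 = -13/22, a_1 = -19/11, a_2 = 208/2475.
c0 = a_0 = -13/22. Peel one level at a time: if S = 1 + c*λ/S' with S'(0) = 1, then c is the λ-coefficient of S and S' = c*λ/(S - 1).
S_1 = c0/f = 1 + (-38/13)*λ + (330308/38025)*λ^2 + ...; c1 = -38/13.
S_2 = c1*λ/(S_1 - 1) = 1 + (165154/55575)*λ + ...; c2 = 165154/55575.


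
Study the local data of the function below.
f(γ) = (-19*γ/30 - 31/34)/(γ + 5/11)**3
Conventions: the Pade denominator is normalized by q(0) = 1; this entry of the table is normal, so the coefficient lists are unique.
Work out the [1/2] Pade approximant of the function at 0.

The Pade approximant has numerator coefficients [-41261/4250, 365226400/114884079]; denominator coefficients [1, 62824938/11263145, 477796209/56315725].

Taylor coefficients needed (expand at 0): a_0 = -41261/4250, a_1 = 1827463/31875, a_2 = -25226443/106250, a_3 = 222572482/265625.
Write the denominator as Q(γ) = 1 + q1*γ + q2*γ^2. Requiring Q*f - P = O(γ^4) with deg P <= 1 kills the coefficients of γ^2..γ^3 in Q*f:
  γ^2: a_2 + q1*a_1 + q2*a_0 = 0, i.e. -25226443/106250 + (1827463/31875)*q1 + (-41261/4250)*q2 = 0.
  γ^3: a_3 + q1*a_2 + q2*a_1 = 0, i.e. 222572482/265625 + (-25226443/106250)*q1 + (1827463/31875)*q2 = 0.
Solving this linear system: q1 = 62824938/11263145, q2 = 477796209/56315725.
The numerator is Q*f truncated at degree 1: P0 = a_0 = -41261/4250; P1 = a_1 + q1*a_0 = 365226400/114884079.


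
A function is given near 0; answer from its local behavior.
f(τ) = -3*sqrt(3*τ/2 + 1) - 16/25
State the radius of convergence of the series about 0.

Branch term (-3)*sqrt(1 - τ/(-2/3)): its argument vanishes at τ = -2/3, a square-root branch point, modulus 2/3.
The radius of convergence is the smallest modulus among the singular points: 2/3.

The radius of convergence is 2/3.


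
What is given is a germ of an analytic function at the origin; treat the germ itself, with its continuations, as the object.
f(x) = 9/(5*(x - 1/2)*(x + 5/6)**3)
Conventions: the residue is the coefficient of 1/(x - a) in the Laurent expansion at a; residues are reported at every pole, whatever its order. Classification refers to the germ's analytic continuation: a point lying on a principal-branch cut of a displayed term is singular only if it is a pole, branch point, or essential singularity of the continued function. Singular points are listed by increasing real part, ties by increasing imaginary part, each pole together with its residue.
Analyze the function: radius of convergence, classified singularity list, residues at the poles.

Denominator factor (x - 1/2): pole of order 1 at 1/2, modulus 1/2.
Denominator factor (x + 5/6)^3: pole of order 3 at -5/6, modulus 5/6.
The radius of convergence is the smallest modulus among the singular points: 1/2.
At the order-3 pole -5/6 set g(x) = (x - (-5/6))^3*f(x) = 9/(5*(x - 1/2)).
Order-3 pole: residue = g''(a)/2; g''(-5/6) = -243/160, so the residue is -243/320.
At the order-1 pole 1/2 set g(x) = (x - (1/2))*f(x) = 9/(5*(x + 5/6)**3).
Simple pole: residue = g(a) at a = 1/2, which is 243/320.
List the singular points by increasing real part (a conjugate pair: the negative imaginary part first).

Radius of convergence at 0: 1/2.
At -5/6: a pole of order 3; residue -243/320.
At 1/2: a pole of order 1; residue 243/320.


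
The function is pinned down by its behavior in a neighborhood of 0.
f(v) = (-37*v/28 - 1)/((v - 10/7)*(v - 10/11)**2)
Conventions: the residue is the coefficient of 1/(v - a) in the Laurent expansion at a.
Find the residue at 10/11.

At the order-2 pole 10/11 set g(v) = (v - (10/11))^2*f(v) = (-37*v/28 - 1)/(v - 10/7).
Order-2 pole: residue = g'(a); g'(10/11) = 34243/3200, so the residue is 34243/3200.

The residue is 34243/3200.


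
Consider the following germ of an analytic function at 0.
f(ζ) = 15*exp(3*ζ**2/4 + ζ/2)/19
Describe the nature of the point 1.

There is no denominator, hence no pole anywhere.
The factor exp(3*ζ**2/4 + ζ/2) is entire.
So the germ continues analytically to 1.

The point is a regular point.


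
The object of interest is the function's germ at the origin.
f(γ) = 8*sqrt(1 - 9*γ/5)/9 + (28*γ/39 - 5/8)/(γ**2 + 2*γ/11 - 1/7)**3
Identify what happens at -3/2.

The point is a regular point.

Denominator factors: γ**2 + 2*γ/11 - 1/7 = 565/308 at γ = -3/2 — none vanishes.
Branch term sqrt(1 - γ/(5/9)): argument at -3/2 is 37/10, nonzero, so -3/2 is not its branch point (a point on a principal cut is still regular for the continued germ).
So the germ continues analytically to -3/2.


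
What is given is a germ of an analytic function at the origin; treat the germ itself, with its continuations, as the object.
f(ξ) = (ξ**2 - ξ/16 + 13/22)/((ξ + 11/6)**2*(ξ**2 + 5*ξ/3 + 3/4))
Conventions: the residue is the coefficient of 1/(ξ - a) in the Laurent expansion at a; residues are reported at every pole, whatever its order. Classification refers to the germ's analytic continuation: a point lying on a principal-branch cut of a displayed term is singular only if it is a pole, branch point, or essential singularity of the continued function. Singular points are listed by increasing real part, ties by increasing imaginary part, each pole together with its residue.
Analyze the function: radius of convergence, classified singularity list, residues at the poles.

Denominator factor (ξ**2 + 5*ξ/3 + 3/4): discriminant -2/9, complex-conjugate roots (-5/6) + ((1/6)*sqrt(2))*i and (-5/6) - ((1/6)*sqrt(2))*i; poles of order 1, moduli (1/2)*sqrt(3) and (1/2)*sqrt(3).
Denominator factor (ξ + 11/6)^2: pole of order 2 at -11/6, modulus 11/6.
The radius of convergence is the smallest modulus among the singular points: (1/2)*sqrt(3).
At the order-2 pole -11/6 set g(ξ) = (ξ - (-11/6))^2*f(ξ) = (ξ**2 - ξ/16 + 13/22)/(ξ**2 + 5*ξ/3 + 3/4).
Order-2 pole: residue = g'(a); g'(-11/6) = 119661/31768, so the residue is 119661/31768.
The factor ξ**2 + 5*ξ/3 + 3/4 splits as (ξ - a)(ξ - a') with a = (-5/6) - ((1/6)*sqrt(2))*i, a' = (-5/6) + ((1/6)*sqrt(2))*i. At the order-1 pole a set g(ξ) = (ξ - a)*f(ξ) = [(ξ**2 - ξ/16 + 13/22)/(ξ + 11/6)**2] / (ξ - a').
Simple pole: residue = g(a) at a = (-5/6) - ((1/6)*sqrt(2))*i, which is (-119661/63536) + ((174243/127072)*sqrt(2))*i.
The factor ξ**2 + 5*ξ/3 + 3/4 splits as (ξ - a)(ξ - a') with a = (-5/6) + ((1/6)*sqrt(2))*i, a' = (-5/6) - ((1/6)*sqrt(2))*i. At the order-1 pole a set g(ξ) = (ξ - a)*f(ξ) = [(ξ**2 - ξ/16 + 13/22)/(ξ + 11/6)**2] / (ξ - a').
Simple pole: residue = g(a) at a = (-5/6) + ((1/6)*sqrt(2))*i, which is (-119661/63536) - ((174243/127072)*sqrt(2))*i.
List the singular points by increasing real part (a conjugate pair: the negative imaginary part first).

Radius of convergence at 0: (1/2)*sqrt(3).
At -11/6: a pole of order 2; residue 119661/31768.
At (-5/6) - ((1/6)*sqrt(2))*i: a pole of order 1; residue (-119661/63536) + ((174243/127072)*sqrt(2))*i.
At (-5/6) + ((1/6)*sqrt(2))*i: a pole of order 1; residue (-119661/63536) - ((174243/127072)*sqrt(2))*i.


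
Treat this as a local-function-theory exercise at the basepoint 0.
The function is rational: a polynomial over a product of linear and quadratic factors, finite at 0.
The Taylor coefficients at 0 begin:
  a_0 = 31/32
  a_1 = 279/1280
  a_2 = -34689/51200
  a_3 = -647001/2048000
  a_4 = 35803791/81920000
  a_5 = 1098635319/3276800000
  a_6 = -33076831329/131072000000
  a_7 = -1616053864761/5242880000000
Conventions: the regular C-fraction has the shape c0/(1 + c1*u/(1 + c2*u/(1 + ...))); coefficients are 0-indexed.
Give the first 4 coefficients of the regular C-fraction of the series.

Taylor coefficients (read off): a_0 = 31/32, a_1 = 279/1280, a_2 = -34689/51200, a_3 = -647001/2048000.
c0 = a_0 = 31/32. Peel one level at a time: if S = 1 + c*u/S' with S'(0) = 1, then c is the u-coefficient of S and S' = c*u/(S - 1).
S_1 = c0/f = 1 + (-9/40)*u + (3/4)*u^2 + ...; c1 = -9/40.
S_2 = c1*u/(S_1 - 1) = 1 + (10/3)*u + (100/9)*u^2 + ...; c2 = 10/3.
S_3 = c2*u/(S_2 - 1) = 1 + (-10/3)*u + ...; c3 = -10/3.

The regular C-fraction coefficients are [31/32, -9/40, 10/3, -10/3].
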